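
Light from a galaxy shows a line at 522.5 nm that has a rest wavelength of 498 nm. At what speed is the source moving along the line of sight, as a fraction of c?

λ'/λ₀ = 1.0492 > 1 (redshift), so the source is receding.
λ'/λ₀ = √((1 + β)/(1 − β)) for a receding source ⇒ β = (r² − 1)/(r² + 1) with r = λ'/λ₀.
β = (1.1008 − 1)/(1.1008 + 1) ≈ 0.048.

0.048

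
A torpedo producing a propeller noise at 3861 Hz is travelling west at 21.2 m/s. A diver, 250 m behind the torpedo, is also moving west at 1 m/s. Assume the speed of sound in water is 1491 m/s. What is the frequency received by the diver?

3809 Hz

The diver is behind, so the torpedo is moving away from it while the diver is moving toward the torpedo.
General Doppler shift: f' = f · (v + v_o)/(v + v_s).
f' = 3861 × (1491 + 1)/(1491 + 21.2) = 3861 × 1492/1512.2 ≈ 3809 Hz.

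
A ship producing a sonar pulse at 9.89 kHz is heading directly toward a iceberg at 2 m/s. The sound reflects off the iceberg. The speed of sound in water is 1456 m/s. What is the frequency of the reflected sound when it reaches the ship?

The iceberg receives the sound from a moving source: f₁ = f₀ · v/(v − v_e) = 9.89 × 1456/1454 ≈ 9.90 kHz.
On the return leg the ship is a moving observer: f₂ = f₁ · (v + v_e)/v = 9.90 × 1458/1456 ≈ 9.92 kHz.
Equivalently f₂ = f₀ · (v + v_e)/(v − v_e).

9.92 kHz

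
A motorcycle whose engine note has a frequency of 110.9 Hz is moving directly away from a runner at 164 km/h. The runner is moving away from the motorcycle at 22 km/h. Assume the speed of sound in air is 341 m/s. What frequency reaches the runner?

96 Hz

164 km/h = 45.56 m/s; 22 km/h = 6.111 m/s.
General Doppler shift: f' = f · (v − v_o)/(v + v_s).
f' = 110.9 × (341 − 6.111)/(341 + 45.56) = 110.9 × 334.89/386.56 ≈ 96 Hz.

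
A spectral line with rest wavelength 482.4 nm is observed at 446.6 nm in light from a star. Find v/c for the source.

λ'/λ₀ = 0.9258 < 1 (blueshift), so the source is approaching.
λ'/λ₀ = √((1 − β)/(1 + β)) for an approaching source ⇒ β = (1 − r²)/(1 + r²) with r = λ'/λ₀.
β = (1 − 0.8571)/(1 + 0.8571) ≈ 0.077.

0.077c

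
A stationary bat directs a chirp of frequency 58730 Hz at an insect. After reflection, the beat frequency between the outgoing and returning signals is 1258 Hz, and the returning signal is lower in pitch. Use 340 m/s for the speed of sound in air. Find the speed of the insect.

3.7 m/s

Double Doppler shift off a moving reflector: f₂ = f₀ · (v + u)/(v − u) (u > 0 toward emitter).
Returning signal is lower, so f₂ = f₀ − Δf = 58730 − 1258 = 57472 Hz.
Rearranging, u = v · (f₂ − f₀)/(f₂ + f₀) = 340 × -1258/116202 ≈ -3.7 m/s.
So the insect is moving at 3.7 m/s away from the emitter.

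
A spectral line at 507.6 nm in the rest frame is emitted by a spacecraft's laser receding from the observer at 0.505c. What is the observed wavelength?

885.1 nm

Relativistic Doppler for wavelength: λ' = λ₀ · √((1 + β)/(1 − β)).
λ' = 507.6 × √(1.5050/0.4950) = 507.6 × 1.74368 ≈ 885.1 nm.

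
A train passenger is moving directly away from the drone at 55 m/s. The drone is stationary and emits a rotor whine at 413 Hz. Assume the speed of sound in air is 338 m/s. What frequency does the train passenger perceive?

Only the observer moves, away from the source, so f' = f · (v − v_o)/v.
f' = 413 × (338 − 55)/338 = 413 × 283/338 ≈ 346 Hz.

346 Hz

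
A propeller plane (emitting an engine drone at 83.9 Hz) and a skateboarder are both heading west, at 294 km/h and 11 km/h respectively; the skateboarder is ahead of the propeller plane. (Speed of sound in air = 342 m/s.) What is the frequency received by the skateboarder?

109 Hz

294 km/h = 81.67 m/s; 11 km/h = 3.056 m/s.
The skateboarder is ahead, so the propeller plane is moving toward it while the skateboarder is moving away from the propeller plane.
With source approaching and observer receding, f' = f · (v − v_o)/(v − v_s).
f' = 83.9 × (342 − 3.056)/(342 − 81.67) = 83.9 × 338.94/260.33 ≈ 109 Hz.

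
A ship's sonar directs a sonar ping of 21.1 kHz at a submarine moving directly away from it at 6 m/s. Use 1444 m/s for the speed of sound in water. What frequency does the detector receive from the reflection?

20.9 kHz

The submarine first receives the wave as a moving observer: f₁ = f₀ · (v − u)/v = 21.1 × (1444 − 6)/1444 ≈ 21.0 kHz.
The reflection then acts as a moving source: f₂ = f₁ · v/(v + u) ≈ 20.9 kHz.
Equivalently f₂ = f₀ · (v − u)/(v + u).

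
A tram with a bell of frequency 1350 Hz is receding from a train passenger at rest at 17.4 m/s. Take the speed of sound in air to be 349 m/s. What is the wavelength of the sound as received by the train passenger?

27.1 cm

With the source moving away from a stationary observer, f' = f · v/(v + v_s).
f' = 1350 × 349/(349 + 17.4) ≈ 1286 Hz.
λ' = v/f' = 349/1285.89 ≈ 27.1 cm.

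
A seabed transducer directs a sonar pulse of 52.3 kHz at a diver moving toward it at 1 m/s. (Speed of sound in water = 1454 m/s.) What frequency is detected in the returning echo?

52.4 kHz

The diver first receives the wave as a moving observer: f₁ = f₀ · (v + u)/v = 52.3 × (1454 + 1)/1454 ≈ 52.3 kHz.
On reflection it acts as a source moving toward the stationary detector: f₂ = f₁ · v/(v − u) = 52.3 × 1454/1453 ≈ 52.4 kHz.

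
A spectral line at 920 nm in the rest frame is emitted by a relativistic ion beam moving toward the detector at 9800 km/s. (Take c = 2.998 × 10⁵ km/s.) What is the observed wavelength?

β = v/c = 9800/299800 = 0.0327.
Relativistic Doppler for wavelength: λ' = λ₀ · √((1 − β)/(1 + β)).
λ' = 920 × √(0.9673/1.0327) = 920 × 0.96783 ≈ 890.4 nm.

890.4 nm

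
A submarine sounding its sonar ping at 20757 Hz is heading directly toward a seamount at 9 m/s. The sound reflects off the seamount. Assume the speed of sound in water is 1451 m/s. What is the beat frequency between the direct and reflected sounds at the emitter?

259 Hz

The seamount receives the sound from a moving source: f₁ = f₀ · v/(v − v_e) = 20757 × 1451/1442 ≈ 20887 Hz.
On the return leg the submarine is a moving observer: f₂ = f₁ · (v + v_e)/v = 20887 × 1460/1451 ≈ 21016 Hz.
Equivalently f₂ = f₀ · (v + v_e)/(v − v_e).
Beat against the emitted tone: |f₂ − f₀| = 2v_e·f₀/(v − v_e) = 2 × 9 × 20757/1442 ≈ 259 Hz.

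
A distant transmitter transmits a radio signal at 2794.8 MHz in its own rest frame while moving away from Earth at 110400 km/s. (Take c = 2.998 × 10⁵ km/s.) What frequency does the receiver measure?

1899.1 MHz

β = v/c = 110400/299800 = 0.3682.
Relativistic Doppler for frequency: f' = f₀ · √((1 − β)/(1 + β)).
f' = 2794.8 × √(0.6318/1.3682) = 2794.8 × 0.67950 ≈ 1899.1 MHz.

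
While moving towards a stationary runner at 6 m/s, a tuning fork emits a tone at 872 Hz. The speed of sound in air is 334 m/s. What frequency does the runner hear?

Only the source moves, toward the listener, so f' = f · v/(v − v_s).
f' = 872 × 334/(334 − 6) = 872 × 334/328 ≈ 888 Hz.

888 Hz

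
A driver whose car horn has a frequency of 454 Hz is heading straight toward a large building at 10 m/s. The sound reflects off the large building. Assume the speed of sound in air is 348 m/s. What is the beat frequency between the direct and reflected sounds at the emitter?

26.9 Hz

The large building receives the sound from a moving source: f₁ = f₀ · v/(v − v_e) = 454 × 348/338 ≈ 467.4 Hz.
On the return leg the driver is a moving observer: f₂ = f₁ · (v + v_e)/v = 467.4 × 358/348 ≈ 480.9 Hz.
Equivalently f₂ = f₀ · (v + v_e)/(v − v_e).
Beat against the emitted tone: |f₂ − f₀| = 2v_e·f₀/(v − v_e) = 2 × 10 × 454/338 ≈ 26.9 Hz.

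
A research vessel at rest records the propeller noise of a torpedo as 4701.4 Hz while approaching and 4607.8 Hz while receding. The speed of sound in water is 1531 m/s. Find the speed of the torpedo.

f₁/f₂ = (v + v_s)/(v − v_s), so v_s = v · (f₁ − f₂)/(f₁ + f₂).
v_s = 1531 × (4701.4 − 4607.8)/(4701.4 + 4607.8) = 1531 × 93.6/9309.2 ≈ 15.4 m/s.

15.4 m/s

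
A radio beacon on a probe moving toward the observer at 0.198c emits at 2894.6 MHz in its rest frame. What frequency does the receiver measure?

3537.8 MHz

Relativistic Doppler for frequency: f' = f₀ · √((1 + β)/(1 − β)).
f' = 2894.6 × √(1.1980/0.8020) = 2894.6 × 1.22220 ≈ 3537.8 MHz.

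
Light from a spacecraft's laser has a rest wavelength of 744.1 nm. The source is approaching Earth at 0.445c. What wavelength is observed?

Relativistic Doppler for wavelength: λ' = λ₀ · √((1 − β)/(1 + β)).
λ' = 744.1 × √(0.5550/1.4450) = 744.1 × 0.61974 ≈ 461.2 nm.

461.2 nm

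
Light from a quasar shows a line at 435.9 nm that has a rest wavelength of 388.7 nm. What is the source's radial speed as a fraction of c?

0.114c

λ'/λ₀ = 1.1214 > 1 (redshift), so the source is receding.
λ'/λ₀ = √((1 + β)/(1 − β)) for a receding source ⇒ β = (r² − 1)/(r² + 1) with r = λ'/λ₀.
β = (1.2576 − 1)/(1.2576 + 1) ≈ 0.114.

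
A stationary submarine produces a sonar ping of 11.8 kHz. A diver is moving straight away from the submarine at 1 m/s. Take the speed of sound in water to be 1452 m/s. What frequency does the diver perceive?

Only the observer moves, away from the source, so f' = f · (v − v_o)/v.
f' = 11.8 × (1452 − 1)/1452 = 11.8 × 1451/1452 ≈ 11.79 kHz.

11.79 kHz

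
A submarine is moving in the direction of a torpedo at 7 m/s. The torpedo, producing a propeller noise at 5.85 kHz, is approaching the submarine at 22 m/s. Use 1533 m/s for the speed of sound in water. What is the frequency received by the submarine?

With source approaching and observer approaching, f' = f · (v + v_o)/(v − v_s).
f' = 5.85 × (1533 + 7)/(1533 − 22) = 5.85 × 1540/1511 ≈ 5.96 kHz.

5.96 kHz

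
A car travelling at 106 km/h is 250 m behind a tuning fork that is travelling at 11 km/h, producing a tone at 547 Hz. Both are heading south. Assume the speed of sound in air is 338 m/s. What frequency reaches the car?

589 Hz

11 km/h = 3.056 m/s; 106 km/h = 29.44 m/s.
The car is behind, so the tuning fork is moving away from it while the car is moving toward the tuning fork.
With source receding and observer approaching, f' = f · (v + v_o)/(v + v_s).
f' = 547 × (338 + 29.44)/(338 + 3.056) = 547 × 367.44/341.06 ≈ 589 Hz.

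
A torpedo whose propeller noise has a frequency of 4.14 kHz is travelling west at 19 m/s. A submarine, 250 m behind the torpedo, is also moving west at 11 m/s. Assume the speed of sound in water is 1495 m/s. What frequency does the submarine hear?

4.12 kHz

The submarine is behind, so the torpedo is moving away from it while the submarine is moving toward the torpedo.
With source receding and observer approaching, f' = f · (v + v_o)/(v + v_s).
f' = 4.14 × (1495 + 11)/(1495 + 19) = 4.14 × 1506/1514 ≈ 4.12 kHz.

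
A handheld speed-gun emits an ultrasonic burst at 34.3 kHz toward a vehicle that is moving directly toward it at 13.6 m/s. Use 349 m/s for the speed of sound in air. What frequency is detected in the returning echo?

37.1 kHz

At the vehicle (a moving observer), f₁ = f₀ · (v + u)/v = 34.3 × 362.6/349 ≈ 35.6 kHz.
The reflection then acts as a moving source: f₂ = f₁ · v/(v − u) ≈ 37.1 kHz.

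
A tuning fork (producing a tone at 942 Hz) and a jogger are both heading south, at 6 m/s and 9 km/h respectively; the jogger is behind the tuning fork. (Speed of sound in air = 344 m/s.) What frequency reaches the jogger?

9 km/h = 2.5 m/s.
The jogger is behind, so the tuning fork is moving away from it while the jogger is moving toward the tuning fork.
General Doppler shift: f' = f · (v + v_o)/(v + v_s).
f' = 942 × (344 + 2.5)/(344 + 6) = 942 × 346.5/350 ≈ 933 Hz.

933 Hz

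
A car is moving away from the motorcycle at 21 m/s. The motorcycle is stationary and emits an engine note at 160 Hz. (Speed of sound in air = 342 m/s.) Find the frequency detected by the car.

Only the observer moves, away from the source, so f' = f · (v − v_o)/v.
f' = 160 × (342 − 21)/342 = 160 × 321/342 ≈ 150 Hz.

150 Hz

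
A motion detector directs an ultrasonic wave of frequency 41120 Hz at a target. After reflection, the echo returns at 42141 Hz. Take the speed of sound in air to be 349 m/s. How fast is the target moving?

4.3 m/s

Double Doppler shift off a moving reflector: f₂ = f₀ · (v + u)/(v − u) (u > 0 toward emitter).
Rearranging, u = v · (f₂ − f₀)/(f₂ + f₀) = 349 × 1021/83261 ≈ 4.3 m/s.
So the target is moving at 4.3 m/s toward the emitter.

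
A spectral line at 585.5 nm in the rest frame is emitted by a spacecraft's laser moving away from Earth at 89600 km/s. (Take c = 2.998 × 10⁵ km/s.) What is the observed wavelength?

796.9 nm

β = v/c = 89600/299800 = 0.2989.
Relativistic Doppler for wavelength: λ' = λ₀ · √((1 + β)/(1 − β)).
λ' = 585.5 × √(1.2989/0.7011) = 585.5 × 1.36107 ≈ 796.9 nm.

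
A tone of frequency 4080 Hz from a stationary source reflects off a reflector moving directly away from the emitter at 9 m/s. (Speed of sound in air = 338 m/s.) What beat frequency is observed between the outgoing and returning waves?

212 Hz

The reflector first receives the wave as a moving observer: f₁ = f₀ · (v − u)/v = 4080 × (338 − 9)/338 ≈ 3971 Hz.
The reflection then acts as a moving source: f₂ = f₁ · v/(v + u) ≈ 3868 Hz.
Beat frequency: |f₂ − f₀| = 2u·f₀/(v + u) = 2 × 9 × 4080/347 ≈ 212 Hz.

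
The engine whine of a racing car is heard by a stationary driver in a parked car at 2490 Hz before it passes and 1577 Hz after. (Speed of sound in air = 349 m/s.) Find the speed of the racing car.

f₁/f₂ = (v + v_s)/(v − v_s), so v_s = v · (f₁ − f₂)/(f₁ + f₂).
v_s = 349 × (2490 − 1577)/(2490 + 1577) = 349 × 913/4067 ≈ 78 m/s.

78 m/s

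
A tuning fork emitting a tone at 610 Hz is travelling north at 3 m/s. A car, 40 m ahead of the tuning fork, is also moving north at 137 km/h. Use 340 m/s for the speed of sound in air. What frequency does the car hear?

137 km/h = 38.06 m/s.
The car is ahead, so the tuning fork is moving toward it while the car is moving away from the tuning fork.
With source approaching and observer receding, f' = f · (v − v_o)/(v − v_s).
f' = 610 × (340 − 38.06)/(340 − 3) = 610 × 301.94/337 ≈ 547 Hz.

547 Hz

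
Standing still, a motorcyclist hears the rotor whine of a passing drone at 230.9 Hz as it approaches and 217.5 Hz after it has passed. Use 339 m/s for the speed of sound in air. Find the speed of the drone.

f₁/f₂ = (v + v_s)/(v − v_s), so v_s = v · (f₁ − f₂)/(f₁ + f₂).
v_s = 339 × (230.9 − 217.5)/(230.9 + 217.5) = 339 × 13.4/448.4 ≈ 10.1 m/s.

10.1 m/s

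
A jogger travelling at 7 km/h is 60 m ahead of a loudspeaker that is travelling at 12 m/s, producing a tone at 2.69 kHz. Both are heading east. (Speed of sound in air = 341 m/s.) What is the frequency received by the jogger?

2.77 kHz

7 km/h = 1.944 m/s.
The jogger is ahead, so the loudspeaker is moving toward it while the jogger is moving away from the loudspeaker.
With source approaching and observer receding, f' = f · (v − v_o)/(v − v_s).
f' = 2.69 × (341 − 1.944)/(341 − 12) = 2.69 × 339.06/329 ≈ 2.77 kHz.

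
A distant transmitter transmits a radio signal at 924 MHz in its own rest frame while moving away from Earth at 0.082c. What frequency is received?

851.1 MHz

Relativistic Doppler for frequency: f' = f₀ · √((1 − β)/(1 + β)).
f' = 924 × √(0.9180/1.0820) = 924 × 0.92110 ≈ 851.1 MHz.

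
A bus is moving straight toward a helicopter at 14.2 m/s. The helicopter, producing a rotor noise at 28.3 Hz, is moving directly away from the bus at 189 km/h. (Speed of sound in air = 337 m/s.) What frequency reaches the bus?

189 km/h = 52.5 m/s.
With source receding and observer approaching, f' = f · (v + v_o)/(v + v_s).
f' = 28.3 × (337 + 14.2)/(337 + 52.5) = 28.3 × 351.2/389.5 ≈ 25.5 Hz.

25.5 Hz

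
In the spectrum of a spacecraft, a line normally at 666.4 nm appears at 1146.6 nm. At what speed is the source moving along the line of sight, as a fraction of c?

0.495

λ'/λ₀ = 1.7206 > 1 (redshift), so the source is receding.
λ'/λ₀ = √((1 + β)/(1 − β)) for a receding source ⇒ β = (r² − 1)/(r² + 1) with r = λ'/λ₀.
β = (2.9604 − 1)/(2.9604 + 1) ≈ 0.495.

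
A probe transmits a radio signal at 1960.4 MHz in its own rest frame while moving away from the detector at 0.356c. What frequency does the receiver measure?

1351.0 MHz

Relativistic Doppler for frequency: f' = f₀ · √((1 − β)/(1 + β)).
f' = 1960.4 × √(0.6440/1.3560) = 1960.4 × 0.68915 ≈ 1351.0 MHz.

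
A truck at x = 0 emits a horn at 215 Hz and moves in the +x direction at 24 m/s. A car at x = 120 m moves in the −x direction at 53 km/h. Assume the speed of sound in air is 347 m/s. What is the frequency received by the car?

53 km/h = 14.72 m/s.
The observer lies on the +x side, so the source is heading toward the observer and the observer is heading toward the source.
Both move, so f' = f · (v + v_o)/(v − v_s).
f' = 215 × (347 + 14.72)/(347 − 24) = 215 × 361.72/323 ≈ 241 Hz.

241 Hz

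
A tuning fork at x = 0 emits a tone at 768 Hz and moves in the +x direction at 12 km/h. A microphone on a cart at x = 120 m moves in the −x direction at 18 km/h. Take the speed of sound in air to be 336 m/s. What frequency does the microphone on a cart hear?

12 km/h = 3.333 m/s; 18 km/h = 5 m/s.
The observer lies on the +x side, so the source is heading toward the observer and the observer is heading toward the source.
Both move, so f' = f · (v + v_o)/(v − v_s).
f' = 768 × (336 + 5)/(336 − 3.333) = 768 × 341/332.67 ≈ 787 Hz.

787 Hz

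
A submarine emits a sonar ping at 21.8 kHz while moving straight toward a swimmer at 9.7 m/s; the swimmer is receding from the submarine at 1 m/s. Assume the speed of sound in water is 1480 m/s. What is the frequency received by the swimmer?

21.9 kHz

General Doppler shift: f' = f · (v − v_o)/(v − v_s).
f' = 21.8 × (1480 − 1)/(1480 − 9.7) = 21.8 × 1479/1470.3 ≈ 21.9 kHz.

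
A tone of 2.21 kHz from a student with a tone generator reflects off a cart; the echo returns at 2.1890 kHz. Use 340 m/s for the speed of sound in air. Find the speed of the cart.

Double Doppler shift off a moving reflector: f₂ = f₀ · (v + u)/(v − u) (u > 0 toward emitter).
Rearranging, u = v · (f₂ − f₀)/(f₂ + f₀) = 340 × -0.0210/4.3990 ≈ -1.62 m/s.
So the cart is moving at 1.62 m/s away from the emitter.

1.62 m/s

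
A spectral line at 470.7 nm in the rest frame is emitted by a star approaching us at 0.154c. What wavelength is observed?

403.0 nm

Relativistic Doppler for wavelength: λ' = λ₀ · √((1 − β)/(1 + β)).
λ' = 470.7 × √(0.8460/1.1540) = 470.7 × 0.85621 ≈ 403.0 nm.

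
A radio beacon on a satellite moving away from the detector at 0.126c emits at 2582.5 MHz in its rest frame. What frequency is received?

2275.2 MHz

Relativistic Doppler for frequency: f' = f₀ · √((1 − β)/(1 + β)).
f' = 2582.5 × √(0.8740/1.1260) = 2582.5 × 0.88102 ≈ 2275.2 MHz.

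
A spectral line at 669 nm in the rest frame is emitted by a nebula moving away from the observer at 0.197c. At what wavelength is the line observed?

Relativistic Doppler for wavelength: λ' = λ₀ · √((1 + β)/(1 − β)).
λ' = 669 × √(1.1970/0.8030) = 669 × 1.22093 ≈ 816.8 nm.

816.8 nm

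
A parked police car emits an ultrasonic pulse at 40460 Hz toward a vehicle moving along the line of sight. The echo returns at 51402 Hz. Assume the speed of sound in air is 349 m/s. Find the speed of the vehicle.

42 m/s

Double Doppler shift off a moving reflector: f₂ = f₀ · (v + u)/(v − u) (u > 0 toward emitter).
Rearranging, u = v · (f₂ − f₀)/(f₂ + f₀) = 349 × 10942/91862 ≈ 42 m/s.
So the vehicle is moving at 42 m/s toward the emitter.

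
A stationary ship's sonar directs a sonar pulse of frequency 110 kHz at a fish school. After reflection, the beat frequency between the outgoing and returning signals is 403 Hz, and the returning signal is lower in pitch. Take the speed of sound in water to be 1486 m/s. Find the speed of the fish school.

2.73 m/s

Double Doppler shift off a moving reflector: f₂ = f₀ · (v + u)/(v − u) (u > 0 toward emitter).
Returning signal is lower, so f₂ = f₀ − Δf = 110000 − 403 = 109597 Hz.
Rearranging, u = v · (f₂ − f₀)/(f₂ + f₀) = 1486 × -403/219597 ≈ -2.73 m/s.
So the fish school is moving at 2.73 m/s away from the emitter.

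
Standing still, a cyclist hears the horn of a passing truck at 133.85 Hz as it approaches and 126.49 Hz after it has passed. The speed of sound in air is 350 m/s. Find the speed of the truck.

f₁/f₂ = (v + v_s)/(v − v_s), so v_s = v · (f₁ − f₂)/(f₁ + f₂).
v_s = 350 × (133.85 − 126.49)/(133.85 + 126.49) = 350 × 7.36/260.34 ≈ 9.9 m/s.

9.9 m/s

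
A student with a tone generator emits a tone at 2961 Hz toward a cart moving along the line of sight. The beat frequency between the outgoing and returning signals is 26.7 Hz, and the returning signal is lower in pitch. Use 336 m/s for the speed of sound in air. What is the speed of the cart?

Double Doppler shift off a moving reflector: f₂ = f₀ · (v + u)/(v − u) (u > 0 toward emitter).
Returning signal is lower, so f₂ = f₀ − Δf = 2961 − 26.7 = 2934.3 Hz.
Rearranging, u = v · (f₂ − f₀)/(f₂ + f₀) = 336 × -26.7/5895.3 ≈ -1.52 m/s.
So the cart is moving at 1.52 m/s away from the emitter.

1.52 m/s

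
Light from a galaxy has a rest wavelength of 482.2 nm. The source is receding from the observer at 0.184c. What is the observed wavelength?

580.8 nm

Relativistic Doppler for wavelength: λ' = λ₀ · √((1 + β)/(1 − β)).
λ' = 482.2 × √(1.1840/0.8160) = 482.2 × 1.20457 ≈ 580.8 nm.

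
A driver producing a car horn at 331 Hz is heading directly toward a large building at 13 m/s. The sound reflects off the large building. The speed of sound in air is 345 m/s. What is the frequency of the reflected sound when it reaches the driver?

357 Hz

The large building receives the sound from a moving source: f₁ = f₀ · v/(v − v_e) = 331 × 345/332 ≈ 344 Hz.
On the return leg the driver is a moving observer: f₂ = f₁ · (v + v_e)/v = 344 × 358/345 ≈ 357 Hz.
Equivalently f₂ = f₀ · (v + v_e)/(v − v_e).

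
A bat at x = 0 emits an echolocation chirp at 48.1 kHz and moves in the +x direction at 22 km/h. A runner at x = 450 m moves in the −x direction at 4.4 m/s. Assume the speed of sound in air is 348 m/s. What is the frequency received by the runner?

49.6 kHz

22 km/h = 6.111 m/s.
The observer lies on the +x side, so the source is heading toward the observer and the observer is heading toward the source.
General Doppler shift: f' = f · (v + v_o)/(v − v_s).
f' = 48.1 × (348 + 4.4)/(348 − 6.111) = 48.1 × 352.4/341.89 ≈ 49.6 kHz.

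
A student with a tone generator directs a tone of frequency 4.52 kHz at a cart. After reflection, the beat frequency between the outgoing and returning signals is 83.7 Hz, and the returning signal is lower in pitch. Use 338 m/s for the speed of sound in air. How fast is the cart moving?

Double Doppler shift off a moving reflector: f₂ = f₀ · (v + u)/(v − u) (u > 0 toward emitter).
Returning signal is lower, so f₂ = f₀ − Δf = 4520 − 83.7 = 4436.3 Hz.
Rearranging, u = v · (f₂ − f₀)/(f₂ + f₀) = 338 × -83.7/8956.3 ≈ -3.2 m/s.
So the cart is moving at 3.2 m/s away from the emitter.

3.2 m/s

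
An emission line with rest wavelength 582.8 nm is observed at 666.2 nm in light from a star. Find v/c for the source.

0.133c

λ'/λ₀ = 1.1431 > 1 (redshift), so the source is receding.
λ'/λ₀ = √((1 + β)/(1 − β)) for a receding source ⇒ β = (r² − 1)/(r² + 1) with r = λ'/λ₀.
β = (1.3067 − 1)/(1.3067 + 1) ≈ 0.133.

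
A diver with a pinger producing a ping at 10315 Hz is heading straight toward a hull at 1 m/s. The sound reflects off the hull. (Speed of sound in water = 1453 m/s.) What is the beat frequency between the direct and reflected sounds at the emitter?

The hull receives the sound from a moving source: f₁ = f₀ · v/(v − v_e) = 10315 × 1453/1452 ≈ 10322.10 Hz.
On the return leg the diver with a pinger is a moving observer: f₂ = f₁ · (v + v_e)/v = 10322.10 × 1454/1453 ≈ 10329.21 Hz.
Equivalently f₂ = f₀ · (v + v_e)/(v − v_e).
Beat against the emitted tone: |f₂ − f₀| = 2v_e·f₀/(v − v_e) = 2 × 1 × 10315/1452 ≈ 14.2 Hz.

14.2 Hz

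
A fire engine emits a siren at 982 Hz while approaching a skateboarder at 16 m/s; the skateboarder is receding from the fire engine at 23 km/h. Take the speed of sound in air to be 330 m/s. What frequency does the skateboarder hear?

1012 Hz

23 km/h = 6.389 m/s.
Both move, so f' = f · (v − v_o)/(v − v_s).
f' = 982 × (330 − 6.389)/(330 − 16) = 982 × 323.61/314 ≈ 1012 Hz.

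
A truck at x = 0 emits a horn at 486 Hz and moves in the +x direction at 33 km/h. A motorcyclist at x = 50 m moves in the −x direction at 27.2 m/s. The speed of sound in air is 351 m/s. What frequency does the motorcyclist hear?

33 km/h = 9.167 m/s.
The observer lies on the +x side, so the source is heading toward the observer and the observer is heading toward the source.
General Doppler shift: f' = f · (v + v_o)/(v − v_s).
f' = 486 × (351 + 27.2)/(351 − 9.167) = 486 × 378.2/341.83 ≈ 538 Hz.

538 Hz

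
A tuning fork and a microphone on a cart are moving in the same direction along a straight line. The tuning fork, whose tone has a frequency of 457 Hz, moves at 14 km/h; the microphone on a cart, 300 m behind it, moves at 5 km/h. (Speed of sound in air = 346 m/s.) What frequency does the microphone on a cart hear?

454 Hz

14 km/h = 3.889 m/s; 5 km/h = 1.389 m/s.
The microphone on a cart is behind, so the tuning fork is moving away from it while the microphone on a cart is moving toward the tuning fork.
With source receding and observer approaching, f' = f · (v + v_o)/(v + v_s).
f' = 457 × (346 + 1.389)/(346 + 3.889) = 457 × 347.39/349.89 ≈ 454 Hz.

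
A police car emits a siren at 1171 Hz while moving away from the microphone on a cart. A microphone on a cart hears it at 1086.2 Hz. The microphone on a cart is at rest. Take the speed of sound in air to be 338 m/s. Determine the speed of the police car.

26 m/s

f' = f · v/(v + v_s) ⇒ v_s = v · |1 − f/f'|.
v_s = 338 × |1 − 1171/1086.2| = 338 × 0.07807 ≈ 26 m/s.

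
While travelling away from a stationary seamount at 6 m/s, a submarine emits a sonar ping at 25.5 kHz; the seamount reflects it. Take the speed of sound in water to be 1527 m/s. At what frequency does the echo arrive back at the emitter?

The seamount receives the sound from a moving source: f₁ = f₀ · v/(v + v_e) = 25.5 × 1527/1533 ≈ 25.4 kHz.
On the return leg the submarine is a moving observer: f₂ = f₁ · (v − v_e)/v = 25.4 × 1521/1527 ≈ 25.3 kHz.

25.3 kHz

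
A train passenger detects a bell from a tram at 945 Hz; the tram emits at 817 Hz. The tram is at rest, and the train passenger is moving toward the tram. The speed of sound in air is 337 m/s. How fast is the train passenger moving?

f' = f · (v + v_o)/v ⇒ v_o = v · |f'/f − 1|.
v_o = 337 × |945/817 − 1| = 337 × 0.1567 ≈ 53 m/s.

53 m/s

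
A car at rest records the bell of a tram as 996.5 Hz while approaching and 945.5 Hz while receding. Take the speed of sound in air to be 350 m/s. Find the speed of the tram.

f₁/f₂ = (v + v_s)/(v − v_s), so v_s = v · (f₁ − f₂)/(f₁ + f₂).
v_s = 350 × (996.5 − 945.5)/(996.5 + 945.5) = 350 × 51.0/1942.0 ≈ 9.2 m/s.

9.2 m/s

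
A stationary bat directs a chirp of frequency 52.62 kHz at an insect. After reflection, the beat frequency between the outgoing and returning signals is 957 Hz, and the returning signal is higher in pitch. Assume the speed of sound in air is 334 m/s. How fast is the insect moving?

3.0 m/s

Double Doppler shift off a moving reflector: f₂ = f₀ · (v + u)/(v − u) (u > 0 toward emitter).
Returning signal is higher, so f₂ = f₀ + Δf = 52620 + 957 = 53577 Hz.
Rearranging, u = v · (f₂ − f₀)/(f₂ + f₀) = 334 × 957/106197 ≈ 3.0 m/s.
So the insect is moving at 3.0 m/s toward the emitter.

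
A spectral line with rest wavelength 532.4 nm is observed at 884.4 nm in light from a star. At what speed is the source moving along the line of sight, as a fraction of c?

0.468c

λ'/λ₀ = 1.6612 > 1 (redshift), so the source is receding.
λ'/λ₀ = √((1 + β)/(1 − β)) for a receding source ⇒ β = (r² − 1)/(r² + 1) with r = λ'/λ₀.
β = (2.7594 − 1)/(2.7594 + 1) ≈ 0.468.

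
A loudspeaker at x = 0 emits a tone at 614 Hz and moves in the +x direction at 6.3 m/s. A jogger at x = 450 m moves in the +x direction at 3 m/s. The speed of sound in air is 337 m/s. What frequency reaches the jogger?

620 Hz

The observer lies on the +x side, so the source is heading toward the observer and the observer is heading away from the source.
Both move, so f' = f · (v − v_o)/(v − v_s).
f' = 614 × (337 − 3)/(337 − 6.3) = 614 × 334/330.7 ≈ 620 Hz.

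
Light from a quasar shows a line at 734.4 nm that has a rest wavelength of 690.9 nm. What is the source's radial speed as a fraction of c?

λ'/λ₀ = 1.0630 > 1 (redshift), so the source is receding.
λ'/λ₀ = √((1 + β)/(1 − β)) for a receding source ⇒ β = (r² − 1)/(r² + 1) with r = λ'/λ₀.
β = (1.1299 − 1)/(1.1299 + 1) ≈ 0.061.

0.061c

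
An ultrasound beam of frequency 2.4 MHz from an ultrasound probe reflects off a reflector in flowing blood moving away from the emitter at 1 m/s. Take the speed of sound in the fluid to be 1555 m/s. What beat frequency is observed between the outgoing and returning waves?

The reflector in flowing blood first receives the wave as a moving observer: f₁ = f₀ · (v − u)/v = 2.4 × (1555 − 1)/1555 ≈ 2.39846 MHz.
The reflection then acts as a moving source: f₂ = f₁ · v/(v + u) ≈ 2.39692 MHz.
Equivalently f₂ = f₀ · (v − u)/(v + u).
Beat frequency (with f₀ = 2400000 Hz): |f₂ − f₀| = 2u·f₀/(v + u) = 2 × 1 × 2400000/1556 ≈ 3085 Hz.

3085 Hz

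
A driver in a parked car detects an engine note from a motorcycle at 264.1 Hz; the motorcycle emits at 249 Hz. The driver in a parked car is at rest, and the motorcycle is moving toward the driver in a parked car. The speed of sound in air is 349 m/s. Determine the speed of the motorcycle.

20.0 m/s

f' = f · v/(v − v_s) ⇒ v_s = v · |1 − f/f'|.
v_s = 349 × |1 − 249/264.1| = 349 × 0.05718 ≈ 20.0 m/s.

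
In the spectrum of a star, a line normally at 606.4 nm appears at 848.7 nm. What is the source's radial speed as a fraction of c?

0.324c

λ'/λ₀ = 1.3996 > 1 (redshift), so the source is receding.
λ'/λ₀ = √((1 + β)/(1 − β)) for a receding source ⇒ β = (r² − 1)/(r² + 1) with r = λ'/λ₀.
β = (1.9588 − 1)/(1.9588 + 1) ≈ 0.324.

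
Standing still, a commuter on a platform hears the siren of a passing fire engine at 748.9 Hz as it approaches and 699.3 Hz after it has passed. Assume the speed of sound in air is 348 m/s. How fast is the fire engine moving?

11.9 m/s

f₁/f₂ = (v + v_s)/(v − v_s), so v_s = v · (f₁ − f₂)/(f₁ + f₂).
v_s = 348 × (748.9 − 699.3)/(748.9 + 699.3) = 348 × 49.6/1448.2 ≈ 11.9 m/s.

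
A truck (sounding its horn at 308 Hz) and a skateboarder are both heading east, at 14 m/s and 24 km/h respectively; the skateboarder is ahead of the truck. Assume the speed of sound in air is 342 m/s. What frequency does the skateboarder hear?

315 Hz

24 km/h = 6.667 m/s.
The skateboarder is ahead, so the truck is moving toward it while the skateboarder is moving away from the truck.
With source approaching and observer receding, f' = f · (v − v_o)/(v − v_s).
f' = 308 × (342 − 6.667)/(342 − 14) = 308 × 335.33/328 ≈ 315 Hz.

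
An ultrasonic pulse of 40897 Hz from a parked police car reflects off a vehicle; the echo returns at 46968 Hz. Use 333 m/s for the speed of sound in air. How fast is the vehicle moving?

Double Doppler shift off a moving reflector: f₂ = f₀ · (v + u)/(v − u) (u > 0 toward emitter).
Rearranging, u = v · (f₂ − f₀)/(f₂ + f₀) = 333 × 6071/87865 ≈ 23.0 m/s.
So the vehicle is moving at 23.0 m/s toward the emitter.

23.0 m/s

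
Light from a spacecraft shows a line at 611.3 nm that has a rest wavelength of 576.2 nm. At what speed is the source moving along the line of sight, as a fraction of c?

0.059c

λ'/λ₀ = 1.0609 > 1 (redshift), so the source is receding.
λ'/λ₀ = √((1 + β)/(1 − β)) for a receding source ⇒ β = (r² − 1)/(r² + 1) with r = λ'/λ₀.
β = (1.1255 − 1)/(1.1255 + 1) ≈ 0.059.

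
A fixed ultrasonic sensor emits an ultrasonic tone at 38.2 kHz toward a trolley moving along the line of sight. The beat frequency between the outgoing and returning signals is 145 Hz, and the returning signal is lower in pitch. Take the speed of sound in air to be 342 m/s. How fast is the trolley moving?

0.65 m/s

Double Doppler shift off a moving reflector: f₂ = f₀ · (v + u)/(v − u) (u > 0 toward emitter).
Returning signal is lower, so f₂ = f₀ − Δf = 38200 − 145 = 38055 Hz.
Rearranging, u = v · (f₂ − f₀)/(f₂ + f₀) = 342 × -145/76255 ≈ -0.65 m/s.
So the trolley is moving at 0.65 m/s away from the emitter.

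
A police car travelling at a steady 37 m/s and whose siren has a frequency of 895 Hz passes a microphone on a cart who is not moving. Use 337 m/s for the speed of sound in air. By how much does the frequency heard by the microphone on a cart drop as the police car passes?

199 Hz

Approaching: f₁ = f · v/(v − v_s) = 895 × 337/300 ≈ 1005 Hz.
Receding: f₂ = f · v/(v + v_s) = 895 × 337/374 ≈ 806 Hz.
Drop: f₁ − f₂ = 2f·v·v_s/(v² − v_s²) = 2 × 895 × 337 × 37/(337² − 37²) ≈ 199 Hz.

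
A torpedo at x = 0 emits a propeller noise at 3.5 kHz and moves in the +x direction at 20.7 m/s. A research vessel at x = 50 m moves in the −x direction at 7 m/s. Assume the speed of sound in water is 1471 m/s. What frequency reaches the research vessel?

3.57 kHz

The observer lies on the +x side, so the source is heading toward the observer and the observer is heading toward the source.
General Doppler shift: f' = f · (v + v_o)/(v − v_s).
f' = 3.5 × (1471 + 7)/(1471 − 20.7) = 3.5 × 1478/1450.3 ≈ 3.57 kHz.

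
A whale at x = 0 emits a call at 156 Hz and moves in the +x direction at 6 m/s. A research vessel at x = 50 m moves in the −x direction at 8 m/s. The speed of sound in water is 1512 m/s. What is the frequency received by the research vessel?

157 Hz

The observer lies on the +x side, so the source is heading toward the observer and the observer is heading toward the source.
With source approaching and observer approaching, f' = f · (v + v_o)/(v − v_s).
f' = 156 × (1512 + 8)/(1512 − 6) = 156 × 1520/1506 ≈ 157 Hz.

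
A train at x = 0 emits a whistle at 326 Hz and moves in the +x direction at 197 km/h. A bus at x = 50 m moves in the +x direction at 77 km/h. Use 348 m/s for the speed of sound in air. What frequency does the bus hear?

363 Hz

197 km/h = 54.72 m/s; 77 km/h = 21.39 m/s.
The observer lies on the +x side, so the source is heading toward the observer and the observer is heading away from the source.
General Doppler shift: f' = f · (v − v_o)/(v − v_s).
f' = 326 × (348 − 21.39)/(348 − 54.72) = 326 × 326.61/293.28 ≈ 363 Hz.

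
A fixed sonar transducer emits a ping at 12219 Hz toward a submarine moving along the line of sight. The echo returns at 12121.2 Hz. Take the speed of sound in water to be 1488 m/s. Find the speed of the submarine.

6.0 m/s

Double Doppler shift off a moving reflector: f₂ = f₀ · (v + u)/(v − u) (u > 0 toward emitter).
Rearranging, u = v · (f₂ − f₀)/(f₂ + f₀) = 1488 × -97.8/24340.2 ≈ -6.0 m/s.
So the submarine is moving at 6.0 m/s away from the emitter.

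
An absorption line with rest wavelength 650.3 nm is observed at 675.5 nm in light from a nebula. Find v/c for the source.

λ'/λ₀ = 1.0388 > 1 (redshift), so the source is receding.
λ'/λ₀ = √((1 + β)/(1 − β)) for a receding source ⇒ β = (r² − 1)/(r² + 1) with r = λ'/λ₀.
β = (1.0790 − 1)/(1.0790 + 1) ≈ 0.038.

0.038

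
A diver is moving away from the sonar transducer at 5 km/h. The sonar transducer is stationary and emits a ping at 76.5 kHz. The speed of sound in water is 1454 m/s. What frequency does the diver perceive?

76.4 kHz

5 km/h = 1.389 m/s.
Moving observer, stationary source: f' = f · (v − v_o)/v.
f' = 76.5 × (1454 − 1.389)/1454 = 76.5 × 1452.6/1454 ≈ 76.4 kHz.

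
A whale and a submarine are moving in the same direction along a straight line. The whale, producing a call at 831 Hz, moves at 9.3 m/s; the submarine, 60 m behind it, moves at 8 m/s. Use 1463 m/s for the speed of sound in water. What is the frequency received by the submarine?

The submarine is behind, so the whale is moving away from it while the submarine is moving toward the whale.
General Doppler shift: f' = f · (v + v_o)/(v + v_s).
f' = 831 × (1463 + 8)/(1463 + 9.3) = 831 × 1471/1472.3 ≈ 830 Hz.

830 Hz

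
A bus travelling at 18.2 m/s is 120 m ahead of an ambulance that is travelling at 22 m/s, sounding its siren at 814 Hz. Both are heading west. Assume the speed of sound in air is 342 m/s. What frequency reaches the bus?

824 Hz

The bus is ahead, so the ambulance is moving toward it while the bus is moving away from the ambulance.
Both move, so f' = f · (v − v_o)/(v − v_s).
f' = 814 × (342 − 18.2)/(342 − 22) = 814 × 323.8/320 ≈ 824 Hz.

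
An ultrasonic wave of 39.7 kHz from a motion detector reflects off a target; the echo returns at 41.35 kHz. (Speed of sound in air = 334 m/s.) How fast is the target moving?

6.8 m/s

Double Doppler shift off a moving reflector: f₂ = f₀ · (v + u)/(v − u) (u > 0 toward emitter).
Rearranging, u = v · (f₂ − f₀)/(f₂ + f₀) = 334 × 1.65/81.05 ≈ 6.8 m/s.
So the target is moving at 6.8 m/s toward the emitter.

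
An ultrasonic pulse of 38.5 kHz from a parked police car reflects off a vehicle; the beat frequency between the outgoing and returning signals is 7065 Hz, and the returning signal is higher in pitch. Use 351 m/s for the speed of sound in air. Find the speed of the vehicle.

29 m/s

Double Doppler shift off a moving reflector: f₂ = f₀ · (v + u)/(v − u) (u > 0 toward emitter).
Returning signal is higher, so f₂ = f₀ + Δf = 38500 + 7065 = 45565 Hz.
Rearranging, u = v · (f₂ − f₀)/(f₂ + f₀) = 351 × 7065/84065 ≈ 29 m/s.
So the vehicle is moving at 29 m/s toward the emitter.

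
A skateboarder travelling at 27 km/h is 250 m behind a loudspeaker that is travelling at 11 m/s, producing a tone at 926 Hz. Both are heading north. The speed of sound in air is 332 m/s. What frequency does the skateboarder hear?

917 Hz

27 km/h = 7.5 m/s.
The skateboarder is behind, so the loudspeaker is moving away from it while the skateboarder is moving toward the loudspeaker.
General Doppler shift: f' = f · (v + v_o)/(v + v_s).
f' = 926 × (332 + 7.5)/(332 + 11) = 926 × 339.5/343 ≈ 917 Hz.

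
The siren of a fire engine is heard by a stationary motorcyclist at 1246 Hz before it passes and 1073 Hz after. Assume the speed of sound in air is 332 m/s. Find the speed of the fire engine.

24.8 m/s

f₁/f₂ = (v + v_s)/(v − v_s), so v_s = v · (f₁ − f₂)/(f₁ + f₂).
v_s = 332 × (1246 − 1073)/(1246 + 1073) = 332 × 173/2319 ≈ 24.8 m/s.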